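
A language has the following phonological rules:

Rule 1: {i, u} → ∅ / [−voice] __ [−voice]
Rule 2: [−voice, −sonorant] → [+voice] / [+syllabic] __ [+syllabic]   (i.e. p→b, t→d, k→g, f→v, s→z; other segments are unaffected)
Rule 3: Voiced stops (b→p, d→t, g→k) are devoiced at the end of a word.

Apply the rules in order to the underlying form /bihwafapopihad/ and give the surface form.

Rule 1 (high vowel syncope): /i/ is a high vowel flanked by voiceless consonants /p/ and /h/, so it deletes. /bihwafapopihad/ → bihwafapophad.
Rule 2 (intervocalic voicing): /f/ is a voiceless obstruent between vowels /a/ and /a/, so it voices to [v]. /p/ is a voiceless obstruent between vowels /a/ and /o/, so it voices to [b]. /bihwafapophad/ → bihwavabophad.
Rule 3 (final devoicing): /d/ is a voiced stop in word-final position, so it devoices to [t]. /bihwavabophad/ → bihwavabophat.

bihwavabophat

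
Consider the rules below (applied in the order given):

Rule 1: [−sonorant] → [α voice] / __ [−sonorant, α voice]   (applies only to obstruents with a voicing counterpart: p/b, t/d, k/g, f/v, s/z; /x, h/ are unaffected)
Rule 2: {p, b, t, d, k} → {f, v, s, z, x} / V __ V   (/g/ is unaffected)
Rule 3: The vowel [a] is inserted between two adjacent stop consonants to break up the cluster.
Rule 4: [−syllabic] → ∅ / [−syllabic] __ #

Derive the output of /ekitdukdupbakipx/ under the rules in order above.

exidadugadubabaxip

Rule 1 (regressive voicing assimilation): /t/ precedes the voiced obstruent /d/, so it voices to [d] by assimilation. /k/ precedes the voiced obstruent /d/, so it voices to [g] by assimilation. /p/ precedes the voiced obstruent /b/, so it voices to [b] by assimilation. /ekitdukdupbakipx/ → ekiddugdubbakipx.
Rule 2 (intervocalic spirantization): /k/ is a stop between vowels /e/ and /i/, so it spirantizes to the fricative [x]. /k/ is a stop between vowels /a/ and /i/, so it spirantizes to the fricative [x]. /ekiddugdubbakipx/ → exiddugdubbaxipx.
Rule 3 (stop-cluster a-epenthesis): /d/ and /d/ form a stop–stop cluster, so [a] is inserted between them. /g/ and /d/ form a stop–stop cluster, so [a] is inserted between them. /b/ and /b/ form a stop–stop cluster, so [a] is inserted between them. /exiddugdubbaxipx/ → exidadugadubabaxipx.
Rule 4 (final cluster simplification): /x/ is the second consonant of a word-final cluster /px/, so it deletes. /exidadugadubabaxipx/ → exidadugadubabaxip.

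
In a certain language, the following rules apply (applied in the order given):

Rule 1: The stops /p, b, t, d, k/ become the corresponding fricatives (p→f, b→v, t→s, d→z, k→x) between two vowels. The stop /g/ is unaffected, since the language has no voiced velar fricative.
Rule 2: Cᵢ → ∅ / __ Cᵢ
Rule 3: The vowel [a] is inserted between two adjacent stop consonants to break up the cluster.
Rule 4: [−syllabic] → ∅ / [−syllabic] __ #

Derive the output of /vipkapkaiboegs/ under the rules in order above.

vipakapakaivoeg

Rule 1 (intervocalic spirantization): /b/ is a stop between vowels /i/ and /o/, so it spirantizes to the fricative [v]. /vipkapkaiboegs/ → vipkapkaivoegs.
Rule 2 (degemination): no segment meets the environment; /vipkapkaivoegs/ is unchanged.
Rule 3 (stop-cluster a-epenthesis): /p/ and /k/ form a stop–stop cluster, so [a] is inserted between them. /p/ and /k/ form a stop–stop cluster, so [a] is inserted between them. /vipkapkaivoegs/ → vipakapakaivoegs.
Rule 4 (final cluster simplification): /s/ is the second consonant of a word-final cluster /gs/, so it deletes. /vipakapakaivoegs/ → vipakapakaivoeg.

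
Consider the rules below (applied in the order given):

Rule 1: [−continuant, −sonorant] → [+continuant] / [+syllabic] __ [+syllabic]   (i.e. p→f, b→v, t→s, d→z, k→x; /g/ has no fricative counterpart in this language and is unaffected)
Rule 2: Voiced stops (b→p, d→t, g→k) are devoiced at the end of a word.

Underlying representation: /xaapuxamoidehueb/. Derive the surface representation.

Rule 1 (intervocalic spirantization): /p/ is a stop between vowels /a/ and /u/, so it spirantizes to the fricative [f]. /d/ is a stop between vowels /i/ and /e/, so it spirantizes to the fricative [z]. /xaapuxamoidehueb/ → xaafuxamoizehueb.
Rule 2 (final devoicing): /b/ is a voiced stop in word-final position, so it devoices to [p]. /xaafuxamoizehueb/ → xaafuxamoizehuep.

xaafuxamoizehuep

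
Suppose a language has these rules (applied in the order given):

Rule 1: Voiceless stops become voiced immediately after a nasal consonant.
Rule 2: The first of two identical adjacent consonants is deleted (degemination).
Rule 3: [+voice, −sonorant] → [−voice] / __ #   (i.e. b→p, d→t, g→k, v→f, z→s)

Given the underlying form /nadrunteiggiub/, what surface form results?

Rule 1 (post-nasal voicing): /t/ is a voiceless stop immediately after the nasal /n/, so it voices to [d]. /nadrunteiggiub/ → nadrundeiggiub.
Rule 2 (degemination): /gg/ is a geminate; the first /g/ deletes. /nadrundeiggiub/ → nadrundeigiub.
Rule 3 (final devoicing): /b/ is a voiced obstruent in word-final position, so it devoices to [p]. /nadrundeigiub/ → nadrundeigiup.

nadrundeigiup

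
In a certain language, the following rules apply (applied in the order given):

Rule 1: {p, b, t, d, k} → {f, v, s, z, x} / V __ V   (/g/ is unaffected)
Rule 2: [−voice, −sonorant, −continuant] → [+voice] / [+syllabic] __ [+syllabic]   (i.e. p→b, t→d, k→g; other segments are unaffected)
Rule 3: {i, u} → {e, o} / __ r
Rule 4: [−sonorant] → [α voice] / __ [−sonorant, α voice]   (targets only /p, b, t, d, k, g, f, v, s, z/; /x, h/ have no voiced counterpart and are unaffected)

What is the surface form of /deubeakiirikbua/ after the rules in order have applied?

Rule 1 (intervocalic spirantization): /b/ is a stop between vowels /u/ and /e/, so it spirantizes to the fricative [v]. /k/ is a stop between vowels /a/ and /i/, so it spirantizes to the fricative [x]. /deubeakiirikbua/ → deuveaxiirikbua.
Rule 2 (intervocalic voicing): no segment meets the environment; /deuveaxiirikbua/ is unchanged.
Rule 3 (pre-rhotic lowering): /i/ is a high vowel immediately before /r/, so it lowers to [e]. /deuveaxiirikbua/ → deuveaxierikbua.
Rule 4 (regressive voicing assimilation): /k/ precedes the voiced obstruent /b/, so it voices to [g] by assimilation. /deuveaxierikbua/ → deuveaxierigbua.

deuveaxierigbua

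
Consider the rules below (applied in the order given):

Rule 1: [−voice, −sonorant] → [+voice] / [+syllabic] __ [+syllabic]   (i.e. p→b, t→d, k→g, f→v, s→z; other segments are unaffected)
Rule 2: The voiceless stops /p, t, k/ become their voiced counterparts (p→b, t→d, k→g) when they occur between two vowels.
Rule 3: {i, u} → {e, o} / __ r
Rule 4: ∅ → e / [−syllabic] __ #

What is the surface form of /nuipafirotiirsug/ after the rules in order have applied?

nuibaverodiersuge

Rule 1 (intervocalic voicing): /p/ is a voiceless obstruent between vowels /i/ and /a/, so it voices to [b]. /f/ is a voiceless obstruent between vowels /a/ and /i/, so it voices to [v]. /t/ is a voiceless obstruent between vowels /o/ and /i/, so it voices to [d]. /nuipafirotiirsug/ → nuibavirodiirsug.
Rule 2 (intervocalic voicing): no segment meets the environment; /nuibavirodiirsug/ is unchanged.
Rule 3 (pre-rhotic lowering): /i/ is a high vowel immediately before /r/, so it lowers to [e]. /i/ is a high vowel immediately before /r/, so it lowers to [e]. /nuibavirodiirsug/ → nuibaverodiersug.
Rule 4 (final e-epenthesis): the form ends in the consonant /g/, so [e] is inserted word-finally. /nuibaverodiersug/ → nuibaverodiersuge.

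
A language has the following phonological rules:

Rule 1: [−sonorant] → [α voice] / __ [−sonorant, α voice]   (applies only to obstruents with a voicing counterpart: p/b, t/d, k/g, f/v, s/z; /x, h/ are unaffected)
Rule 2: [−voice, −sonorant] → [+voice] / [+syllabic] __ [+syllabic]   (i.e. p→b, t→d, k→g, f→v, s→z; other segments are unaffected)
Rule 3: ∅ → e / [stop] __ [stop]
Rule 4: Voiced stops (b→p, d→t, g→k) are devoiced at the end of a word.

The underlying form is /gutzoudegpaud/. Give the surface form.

Rule 1 (regressive voicing assimilation): /t/ precedes the voiced obstruent /z/, so it voices to [d] by assimilation. /g/ precedes the voiceless obstruent /p/, so it devoices to [k] by assimilation. /gutzoudegpaud/ → gudzoudekpaud.
Rule 2 (intervocalic voicing): no segment meets the environment; /gudzoudekpaud/ is unchanged.
Rule 3 (stop-cluster e-epenthesis): /k/ and /p/ form a stop–stop cluster, so [e] is inserted between them. /gudzoudekpaud/ → gudzoudekepaud.
Rule 4 (final devoicing): /d/ is a voiced stop in word-final position, so it devoices to [t]. /gudzoudekepaud/ → gudzoudekepaut.

gudzoudekepaut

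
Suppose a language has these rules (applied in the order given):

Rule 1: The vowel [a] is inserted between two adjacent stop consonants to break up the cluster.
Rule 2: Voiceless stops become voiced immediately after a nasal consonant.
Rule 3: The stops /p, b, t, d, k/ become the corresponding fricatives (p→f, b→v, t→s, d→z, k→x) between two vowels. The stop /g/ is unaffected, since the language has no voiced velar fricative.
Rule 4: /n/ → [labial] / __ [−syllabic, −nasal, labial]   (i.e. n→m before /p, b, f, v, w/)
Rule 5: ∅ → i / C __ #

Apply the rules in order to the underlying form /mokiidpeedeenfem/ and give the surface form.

Rule 1 (stop-cluster a-epenthesis): /d/ and /p/ form a stop–stop cluster, so [a] is inserted between them. /mokiidpeedeenfem/ → mokiidapeedeenfem.
Rule 2 (post-nasal voicing): no segment meets the environment; /mokiidapeedeenfem/ is unchanged.
Rule 3 (intervocalic spirantization): /k/ is a stop between vowels /o/ and /i/, so it spirantizes to the fricative [x]. /d/ is a stop between vowels /i/ and /a/, so it spirantizes to the fricative [z]. /p/ is a stop between vowels /a/ and /e/, so it spirantizes to the fricative [f]. /d/ is a stop between vowels /e/ and /e/, so it spirantizes to the fricative [z]. /mokiidapeedeenfem/ → moxiizafeezeenfem.
Rule 4 (nasal place assimilation): /n/ precedes the labial consonant /f/, so it assimilates in place to [m]. /moxiizafeezeenfem/ → moxiizafeezeemfem.
Rule 5 (final i-epenthesis): the form ends in the consonant /m/, so [i] is inserted word-finally. /moxiizafeezeemfem/ → moxiizafeezeemfemi.

moxiizafeezeemfemi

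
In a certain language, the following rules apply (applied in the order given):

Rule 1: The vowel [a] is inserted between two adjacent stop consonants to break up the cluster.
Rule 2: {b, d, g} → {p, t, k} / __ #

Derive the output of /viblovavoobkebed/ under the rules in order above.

viblovavoobakebet

Rule 1 (stop-cluster a-epenthesis): /b/ and /k/ form a stop–stop cluster, so [a] is inserted between them. /viblovavoobkebed/ → viblovavoobakebed.
Rule 2 (final devoicing): /d/ is a voiced stop in word-final position, so it devoices to [t]. /viblovavoobakebed/ → viblovavoobakebet.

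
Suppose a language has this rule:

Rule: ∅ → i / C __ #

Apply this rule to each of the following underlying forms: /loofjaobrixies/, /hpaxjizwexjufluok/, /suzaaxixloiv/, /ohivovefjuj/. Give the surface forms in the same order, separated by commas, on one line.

loofjaobrixiesi, hpaxjizwexjufluoki, suzaaxixloivi, ohivovefjuji

/loofjaobrixies/: the form ends in the consonant /s/, so [i] is inserted word-finally. → [loofjaobrixiesi].
/hpaxjizwexjufluok/: the form ends in the consonant /k/, so [i] is inserted word-finally. → [hpaxjizwexjufluoki].
/suzaaxixloiv/: the form ends in the consonant /v/, so [i] is inserted word-finally. → [suzaaxixloivi].
/ohivovefjuj/: the form ends in the consonant /j/, so [i] is inserted word-finally. → [ohivovefjuji].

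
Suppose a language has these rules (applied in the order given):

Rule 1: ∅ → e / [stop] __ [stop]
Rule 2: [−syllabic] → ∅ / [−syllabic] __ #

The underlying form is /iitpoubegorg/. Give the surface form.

Rule 1 (stop-cluster e-epenthesis): /t/ and /p/ form a stop–stop cluster, so [e] is inserted between them. /iitpoubegorg/ → iitepoubegorg.
Rule 2 (final cluster simplification): /g/ is the second consonant of a word-final cluster /rg/, so it deletes. /iitepoubegorg/ → iitepoubegor.

iitepoubegor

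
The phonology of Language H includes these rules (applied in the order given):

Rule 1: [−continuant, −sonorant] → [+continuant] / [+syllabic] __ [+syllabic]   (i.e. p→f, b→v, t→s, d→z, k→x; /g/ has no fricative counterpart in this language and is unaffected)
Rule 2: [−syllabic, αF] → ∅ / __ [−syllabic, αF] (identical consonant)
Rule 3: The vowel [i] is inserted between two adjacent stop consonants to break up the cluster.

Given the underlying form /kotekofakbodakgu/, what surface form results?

kosexofakibozakigu

Rule 1 (intervocalic spirantization): /t/ is a stop between vowels /o/ and /e/, so it spirantizes to the fricative [s]. /k/ is a stop between vowels /e/ and /o/, so it spirantizes to the fricative [x]. /d/ is a stop between vowels /o/ and /a/, so it spirantizes to the fricative [z]. /kotekofakbodakgu/ → kosexofakbozakgu.
Rule 2 (degemination): no segment meets the environment; /kosexofakbozakgu/ is unchanged.
Rule 3 (stop-cluster i-epenthesis): /k/ and /b/ form a stop–stop cluster, so [i] is inserted between them. /k/ and /g/ form a stop–stop cluster, so [i] is inserted between them. /kosexofakbozakgu/ → kosexofakibozakigu.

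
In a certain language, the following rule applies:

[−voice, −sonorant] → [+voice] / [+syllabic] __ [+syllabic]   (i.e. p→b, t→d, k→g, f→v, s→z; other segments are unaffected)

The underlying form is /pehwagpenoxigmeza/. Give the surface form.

pehwagpenoxigmeza

No segment of /pehwagpenoxigmeza/ meets the structural description of the rule, so the form surfaces unchanged.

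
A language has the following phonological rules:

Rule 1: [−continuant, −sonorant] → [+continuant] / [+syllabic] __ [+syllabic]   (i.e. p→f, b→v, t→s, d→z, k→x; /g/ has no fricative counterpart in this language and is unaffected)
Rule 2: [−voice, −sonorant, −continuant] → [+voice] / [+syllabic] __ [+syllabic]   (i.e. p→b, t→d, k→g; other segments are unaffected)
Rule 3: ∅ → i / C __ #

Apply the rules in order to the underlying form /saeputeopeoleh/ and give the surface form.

Rule 1 (intervocalic spirantization): /p/ is a stop between vowels /e/ and /u/, so it spirantizes to the fricative [f]. /t/ is a stop between vowels /u/ and /e/, so it spirantizes to the fricative [s]. /p/ is a stop between vowels /o/ and /e/, so it spirantizes to the fricative [f]. /saeputeopeoleh/ → saefuseofeoleh.
Rule 2 (intervocalic voicing): no segment meets the environment; /saefuseofeoleh/ is unchanged.
Rule 3 (final i-epenthesis): the form ends in the consonant /h/, so [i] is inserted word-finally. /saefuseofeoleh/ → saefuseofeolehi.

saefuseofeolehi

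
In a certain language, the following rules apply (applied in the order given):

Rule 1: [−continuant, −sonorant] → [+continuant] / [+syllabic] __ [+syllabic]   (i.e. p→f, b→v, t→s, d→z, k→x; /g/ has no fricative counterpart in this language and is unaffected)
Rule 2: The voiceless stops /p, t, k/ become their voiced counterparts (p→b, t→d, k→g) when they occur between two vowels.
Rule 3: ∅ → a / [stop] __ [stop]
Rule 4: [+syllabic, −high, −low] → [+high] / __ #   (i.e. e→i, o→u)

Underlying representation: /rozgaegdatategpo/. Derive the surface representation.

rozgaegadasasegapu

Rule 1 (intervocalic spirantization): /t/ is a stop between vowels /a/ and /a/, so it spirantizes to the fricative [s]. /t/ is a stop between vowels /a/ and /e/, so it spirantizes to the fricative [s]. /rozgaegdatategpo/ → rozgaegdasasegpo.
Rule 2 (intervocalic voicing): no segment meets the environment; /rozgaegdasasegpo/ is unchanged.
Rule 3 (stop-cluster a-epenthesis): /g/ and /d/ form a stop–stop cluster, so [a] is inserted between them. /g/ and /p/ form a stop–stop cluster, so [a] is inserted between them. /rozgaegdasasegpo/ → rozgaegadasasegapo.
Rule 4 (final vowel raising): /o/ is a mid vowel in word-final position, so it raises to [u]. /rozgaegadasasegapo/ → rozgaegadasasegapu.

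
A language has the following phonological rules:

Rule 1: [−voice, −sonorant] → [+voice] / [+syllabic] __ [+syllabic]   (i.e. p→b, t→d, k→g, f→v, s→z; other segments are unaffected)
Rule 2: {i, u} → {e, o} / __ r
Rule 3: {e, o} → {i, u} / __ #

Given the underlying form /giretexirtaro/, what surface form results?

geredexertaru

Rule 1 (intervocalic voicing): /t/ is a voiceless obstruent between vowels /e/ and /e/, so it voices to [d]. /giretexirtaro/ → giredexirtaro.
Rule 2 (pre-rhotic lowering): /i/ is a high vowel immediately before /r/, so it lowers to [e]. /i/ is a high vowel immediately before /r/, so it lowers to [e]. /giredexirtaro/ → geredexertaro.
Rule 3 (final vowel raising): /o/ is a mid vowel in word-final position, so it raises to [u]. /geredexertaro/ → geredexertaru.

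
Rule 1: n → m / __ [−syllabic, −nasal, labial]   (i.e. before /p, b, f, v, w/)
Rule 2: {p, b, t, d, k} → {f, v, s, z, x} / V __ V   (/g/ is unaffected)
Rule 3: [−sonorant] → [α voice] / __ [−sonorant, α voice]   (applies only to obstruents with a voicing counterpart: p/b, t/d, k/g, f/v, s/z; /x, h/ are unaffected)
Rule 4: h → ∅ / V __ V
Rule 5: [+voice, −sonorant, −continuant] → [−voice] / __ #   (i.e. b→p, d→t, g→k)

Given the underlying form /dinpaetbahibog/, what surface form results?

dimpaedbaivok

Rule 1 (nasal place assimilation): /n/ precedes the labial consonant /p/, so it assimilates in place to [m]. /dinpaetbahibog/ → dimpaetbahibog.
Rule 2 (intervocalic spirantization): /b/ is a stop between vowels /i/ and /o/, so it spirantizes to the fricative [v]. /dimpaetbahibog/ → dimpaetbahivog.
Rule 3 (regressive voicing assimilation): /t/ precedes the voiced obstruent /b/, so it voices to [d] by assimilation. /dimpaetbahivog/ → dimpaedbahivog.
Rule 4 (intervocalic h-deletion): /h/ occurs between vowels /a/ and /i/, so it deletes. /dimpaedbahivog/ → dimpaedbaivog.
Rule 5 (final devoicing): /g/ is a voiced stop in word-final position, so it devoices to [k]. /dimpaedbaivog/ → dimpaedbaivok.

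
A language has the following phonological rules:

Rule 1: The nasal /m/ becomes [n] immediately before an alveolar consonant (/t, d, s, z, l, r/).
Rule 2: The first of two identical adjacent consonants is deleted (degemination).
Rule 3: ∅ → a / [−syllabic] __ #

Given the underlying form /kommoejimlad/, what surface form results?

Rule 1 (nasal place assimilation): /m/ precedes the alveolar consonant /l/, so it assimilates in place to [n]. /kommoejimlad/ → kommoejinlad.
Rule 2 (degemination): /mm/ is a geminate; the first /m/ deletes. /kommoejinlad/ → komoejinlad.
Rule 3 (final a-epenthesis): the form ends in the consonant /d/, so [a] is inserted word-finally. /komoejinlad/ → komoejinlada.

komoejinlada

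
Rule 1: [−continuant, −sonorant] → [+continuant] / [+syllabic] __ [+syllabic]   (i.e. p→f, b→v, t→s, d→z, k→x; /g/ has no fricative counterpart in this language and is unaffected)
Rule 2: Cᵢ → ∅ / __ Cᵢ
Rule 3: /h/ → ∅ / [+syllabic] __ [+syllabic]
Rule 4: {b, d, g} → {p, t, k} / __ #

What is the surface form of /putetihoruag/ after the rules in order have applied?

pusesioruak

Rule 1 (intervocalic spirantization): /t/ is a stop between vowels /u/ and /e/, so it spirantizes to the fricative [s]. /t/ is a stop between vowels /e/ and /i/, so it spirantizes to the fricative [s]. /putetihoruag/ → pusesihoruag.
Rule 2 (degemination): no segment meets the environment; /pusesihoruag/ is unchanged.
Rule 3 (intervocalic h-deletion): /h/ occurs between vowels /i/ and /o/, so it deletes. /pusesihoruag/ → pusesioruag.
Rule 4 (final devoicing): /g/ is a voiced stop in word-final position, so it devoices to [k]. /pusesioruag/ → pusesioruak.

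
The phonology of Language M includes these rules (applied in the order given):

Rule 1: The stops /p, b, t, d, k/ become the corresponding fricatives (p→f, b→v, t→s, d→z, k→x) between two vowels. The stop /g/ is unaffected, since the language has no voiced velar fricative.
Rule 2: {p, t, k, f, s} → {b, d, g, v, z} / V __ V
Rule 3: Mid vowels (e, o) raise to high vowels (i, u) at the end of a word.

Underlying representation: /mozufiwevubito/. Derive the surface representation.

Rule 1 (intervocalic spirantization): /b/ is a stop between vowels /u/ and /i/, so it spirantizes to the fricative [v]. /t/ is a stop between vowels /i/ and /o/, so it spirantizes to the fricative [s]. /mozufiwevubito/ → mozufiwevuviso.
Rule 2 (intervocalic voicing): /f/ is a voiceless obstruent between vowels /u/ and /i/, so it voices to [v]. /s/ is a voiceless obstruent between vowels /i/ and /o/, so it voices to [z]. /mozufiwevuviso/ → mozuviwevuvizo.
Rule 3 (final vowel raising): /o/ is a mid vowel in word-final position, so it raises to [u]. /mozuviwevuvizo/ → mozuviwevuvizu.

mozuviwevuvizu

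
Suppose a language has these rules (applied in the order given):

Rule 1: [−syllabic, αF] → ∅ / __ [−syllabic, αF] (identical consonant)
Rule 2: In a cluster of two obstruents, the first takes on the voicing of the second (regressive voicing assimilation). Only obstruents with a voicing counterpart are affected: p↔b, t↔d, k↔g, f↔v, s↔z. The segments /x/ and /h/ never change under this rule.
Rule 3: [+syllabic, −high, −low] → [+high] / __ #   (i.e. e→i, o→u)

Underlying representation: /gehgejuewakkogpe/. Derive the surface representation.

gehgejuewakokpi

Rule 1 (degemination): /kk/ is a geminate; the first /k/ deletes. /gehgejuewakkogpe/ → gehgejuewakogpe.
Rule 2 (regressive voicing assimilation): /g/ precedes the voiceless obstruent /p/, so it devoices to [k] by assimilation. /gehgejuewakogpe/ → gehgejuewakokpe.
Rule 3 (final vowel raising): /e/ is a mid vowel in word-final position, so it raises to [i]. /gehgejuewakokpe/ → gehgejuewakokpi.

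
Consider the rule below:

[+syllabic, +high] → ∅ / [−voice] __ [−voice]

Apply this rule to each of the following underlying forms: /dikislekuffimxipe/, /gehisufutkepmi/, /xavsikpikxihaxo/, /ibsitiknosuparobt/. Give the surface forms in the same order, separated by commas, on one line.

/dikislekuffimxipe/: /i/ is a high vowel flanked by voiceless consonants /k/ and /s/, so it deletes. /u/ is a high vowel flanked by voiceless consonants /k/ and /f/, so it deletes. /i/ is a high vowel flanked by voiceless consonants /x/ and /p/, so it deletes. → [dikslekffimxpe].
/gehisufutkepmi/: /i/ is a high vowel flanked by voiceless consonants /h/ and /s/, so it deletes. /u/ is a high vowel flanked by voiceless consonants /s/ and /f/, so it deletes. /u/ is a high vowel flanked by voiceless consonants /f/ and /t/, so it deletes. → [gehsftkepmi].
/xavsikpikxihaxo/: /i/ is a high vowel flanked by voiceless consonants /s/ and /k/, so it deletes. /i/ is a high vowel flanked by voiceless consonants /p/ and /k/, so it deletes. /i/ is a high vowel flanked by voiceless consonants /x/ and /h/, so it deletes. → [xavskpkxhaxo].
/ibsitiknosuparobt/: /i/ is a high vowel flanked by voiceless consonants /s/ and /t/, so it deletes. /i/ is a high vowel flanked by voiceless consonants /t/ and /k/, so it deletes. /u/ is a high vowel flanked by voiceless consonants /s/ and /p/, so it deletes. → [ibstknosparobt].

dikslekffimxpe, gehsftkepmi, xavskpkxhaxo, ibstknosparobt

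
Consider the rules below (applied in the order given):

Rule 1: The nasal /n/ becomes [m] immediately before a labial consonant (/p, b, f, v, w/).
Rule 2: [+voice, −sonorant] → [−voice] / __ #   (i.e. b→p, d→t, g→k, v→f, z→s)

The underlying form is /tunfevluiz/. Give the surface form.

Rule 1 (nasal place assimilation): /n/ precedes the labial consonant /f/, so it assimilates in place to [m]. /tunfevluiz/ → tumfevluiz.
Rule 2 (final devoicing): /z/ is a voiced obstruent in word-final position, so it devoices to [s]. /tumfevluiz/ → tumfevluis.

tumfevluis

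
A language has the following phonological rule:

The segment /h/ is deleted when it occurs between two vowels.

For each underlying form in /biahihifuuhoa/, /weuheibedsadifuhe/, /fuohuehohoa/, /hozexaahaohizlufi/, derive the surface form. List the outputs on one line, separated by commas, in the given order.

biaiifuuoa, weueibedsadifue, fuoueooa, hozexaaaoizlufi

/biahihifuuhoa/: /h/ occurs between vowels /a/ and /i/, so it deletes. /h/ occurs between vowels /i/ and /i/, so it deletes. /h/ occurs between vowels /u/ and /o/, so it deletes. → [biaiifuuoa].
/weuheibedsadifuhe/: /h/ occurs between vowels /u/ and /e/, so it deletes. /h/ occurs between vowels /u/ and /e/, so it deletes. → [weueibedsadifue].
/fuohuehohoa/: /h/ occurs between vowels /o/ and /u/, so it deletes. /h/ occurs between vowels /e/ and /o/, so it deletes. /h/ occurs between vowels /o/ and /o/, so it deletes. → [fuoueooa].
/hozexaahaohizlufi/: /h/ occurs between vowels /a/ and /a/, so it deletes. /h/ occurs between vowels /o/ and /i/, so it deletes. → [hozexaaaoizlufi].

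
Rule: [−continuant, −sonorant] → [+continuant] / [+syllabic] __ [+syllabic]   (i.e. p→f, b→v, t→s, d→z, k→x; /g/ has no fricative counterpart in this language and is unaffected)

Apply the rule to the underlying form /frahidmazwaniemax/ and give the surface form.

No segment of /frahidmazwaniemax/ meets the structural description of the rule, so the form surfaces unchanged.

frahidmazwaniemax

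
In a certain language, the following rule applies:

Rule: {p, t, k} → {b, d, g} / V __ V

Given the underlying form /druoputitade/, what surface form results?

druobudidade

/p/ is a voiceless stop between vowels /o/ and /u/, so it voices to [b].
/t/ is a voiceless stop between vowels /u/ and /i/, so it voices to [d].
/t/ is a voiceless stop between vowels /i/ and /a/, so it voices to [d].
Surface form: [druobudidade].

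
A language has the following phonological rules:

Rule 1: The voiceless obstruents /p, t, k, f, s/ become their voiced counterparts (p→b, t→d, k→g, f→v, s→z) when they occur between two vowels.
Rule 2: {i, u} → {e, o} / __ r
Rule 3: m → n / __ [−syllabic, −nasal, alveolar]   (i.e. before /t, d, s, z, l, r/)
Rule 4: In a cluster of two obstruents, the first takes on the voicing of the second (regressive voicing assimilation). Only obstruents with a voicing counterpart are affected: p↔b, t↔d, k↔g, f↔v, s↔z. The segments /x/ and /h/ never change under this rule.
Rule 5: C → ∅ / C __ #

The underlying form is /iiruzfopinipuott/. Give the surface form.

Rule 1 (intervocalic voicing): /p/ is a voiceless obstruent between vowels /o/ and /i/, so it voices to [b]. /p/ is a voiceless obstruent between vowels /i/ and /u/, so it voices to [b]. /iiruzfopinipuott/ → iiruzfobinibuott.
Rule 2 (pre-rhotic lowering): /i/ is a high vowel immediately before /r/, so it lowers to [e]. /iiruzfobinibuott/ → ieruzfobinibuott.
Rule 3 (nasal place assimilation): no segment meets the environment; /ieruzfobinibuott/ is unchanged.
Rule 4 (regressive voicing assimilation): /z/ precedes the voiceless obstruent /f/, so it devoices to [s] by assimilation. /ieruzfobinibuott/ → ierusfobinibuott.
Rule 5 (final cluster simplification): /t/ is the second consonant of a word-final cluster /tt/, so it deletes. /ierusfobinibuott/ → ierusfobinibuot.

ierusfobinibuot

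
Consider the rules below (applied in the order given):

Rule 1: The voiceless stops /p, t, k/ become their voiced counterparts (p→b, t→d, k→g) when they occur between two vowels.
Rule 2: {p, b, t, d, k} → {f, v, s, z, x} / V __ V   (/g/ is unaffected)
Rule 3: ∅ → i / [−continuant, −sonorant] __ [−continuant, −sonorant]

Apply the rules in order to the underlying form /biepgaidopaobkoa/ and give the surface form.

biepigaizovaobikoa

Rule 1 (intervocalic voicing): /p/ is a voiceless stop between vowels /o/ and /a/, so it voices to [b]. /biepgaidopaobkoa/ → biepgaidobaobkoa.
Rule 2 (intervocalic spirantization): /d/ is a stop between vowels /i/ and /o/, so it spirantizes to the fricative [z]. /b/ is a stop between vowels /o/ and /a/, so it spirantizes to the fricative [v]. /biepgaidobaobkoa/ → biepgaizovaobkoa.
Rule 3 (stop-cluster i-epenthesis): /p/ and /g/ form a stop–stop cluster, so [i] is inserted between them. /b/ and /k/ form a stop–stop cluster, so [i] is inserted between them. /biepgaizovaobkoa/ → biepigaizovaobikoa.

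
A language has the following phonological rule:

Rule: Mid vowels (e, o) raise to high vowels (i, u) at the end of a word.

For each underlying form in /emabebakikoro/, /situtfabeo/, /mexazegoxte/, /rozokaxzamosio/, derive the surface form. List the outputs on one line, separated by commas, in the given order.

emabebakikoru, situtfabeu, mexazegoxti, rozokaxzamosiu

/emabebakikoro/: /o/ is a mid vowel in word-final position, so it raises to [u]. → [emabebakikoru].
/situtfabeo/: /o/ is a mid vowel in word-final position, so it raises to [u]. → [situtfabeu].
/mexazegoxte/: /e/ is a mid vowel in word-final position, so it raises to [i]. → [mexazegoxti].
/rozokaxzamosio/: /o/ is a mid vowel in word-final position, so it raises to [u]. → [rozokaxzamosiu].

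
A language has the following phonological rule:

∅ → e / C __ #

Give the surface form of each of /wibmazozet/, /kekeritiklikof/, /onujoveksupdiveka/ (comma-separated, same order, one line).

wibmazozete, kekeritiklikofe, onujoveksupdiveka

/wibmazozet/: the form ends in the consonant /t/, so [e] is inserted word-finally. → [wibmazozete].
/kekeritiklikof/: the form ends in the consonant /f/, so [e] is inserted word-finally. → [kekeritiklikofe].
/onujoveksupdiveka/: the rule's environment is not met; surfaces unchanged as [onujoveksupdiveka].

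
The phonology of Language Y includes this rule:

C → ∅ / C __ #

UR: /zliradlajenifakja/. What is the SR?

zliradlajenifakja

No segment of /zliradlajenifakja/ meets the structural description of the rule, so the form surfaces unchanged.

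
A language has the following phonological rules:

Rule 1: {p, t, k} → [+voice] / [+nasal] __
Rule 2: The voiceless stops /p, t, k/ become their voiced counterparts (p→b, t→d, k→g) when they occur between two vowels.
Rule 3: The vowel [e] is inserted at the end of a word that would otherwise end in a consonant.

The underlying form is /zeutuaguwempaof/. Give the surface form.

Rule 1 (post-nasal voicing): /p/ is a voiceless stop immediately after the nasal /m/, so it voices to [b]. /zeutuaguwempaof/ → zeutuaguwembaof.
Rule 2 (intervocalic voicing): /t/ is a voiceless stop between vowels /u/ and /u/, so it voices to [d]. /zeutuaguwembaof/ → zeuduaguwembaof.
Rule 3 (final e-epenthesis): the form ends in the consonant /f/, so [e] is inserted word-finally. /zeuduaguwembaof/ → zeuduaguwembaofe.

zeuduaguwembaofe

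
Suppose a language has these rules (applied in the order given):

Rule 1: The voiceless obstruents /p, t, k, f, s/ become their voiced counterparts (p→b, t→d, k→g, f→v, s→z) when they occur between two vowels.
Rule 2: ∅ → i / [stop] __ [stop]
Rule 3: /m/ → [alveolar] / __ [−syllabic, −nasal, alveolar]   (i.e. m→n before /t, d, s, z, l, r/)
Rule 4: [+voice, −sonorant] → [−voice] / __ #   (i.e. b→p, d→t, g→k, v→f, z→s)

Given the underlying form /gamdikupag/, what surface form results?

Rule 1 (intervocalic voicing): /k/ is a voiceless obstruent between vowels /i/ and /u/, so it voices to [g]. /p/ is a voiceless obstruent between vowels /u/ and /a/, so it voices to [b]. /gamdikupag/ → gamdigubag.
Rule 2 (stop-cluster i-epenthesis): no segment meets the environment; /gamdigubag/ is unchanged.
Rule 3 (nasal place assimilation): /m/ precedes the alveolar consonant /d/, so it assimilates in place to [n]. /gamdigubag/ → gandigubag.
Rule 4 (final devoicing): /g/ is a voiced obstruent in word-final position, so it devoices to [k]. /gandigubag/ → gandigubak.

gandigubak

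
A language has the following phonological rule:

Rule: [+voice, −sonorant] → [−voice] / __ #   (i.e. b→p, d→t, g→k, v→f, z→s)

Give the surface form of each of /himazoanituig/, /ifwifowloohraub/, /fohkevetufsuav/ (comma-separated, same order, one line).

himazoanituik, ifwifowloohraup, fohkevetufsuaf

/himazoanituig/: /g/ is a voiced obstruent in word-final position, so it devoices to [k]. → [himazoanituik].
/ifwifowloohraub/: /b/ is a voiced obstruent in word-final position, so it devoices to [p]. → [ifwifowloohraup].
/fohkevetufsuav/: /v/ is a voiced obstruent in word-final position, so it devoices to [f]. → [fohkevetufsuaf].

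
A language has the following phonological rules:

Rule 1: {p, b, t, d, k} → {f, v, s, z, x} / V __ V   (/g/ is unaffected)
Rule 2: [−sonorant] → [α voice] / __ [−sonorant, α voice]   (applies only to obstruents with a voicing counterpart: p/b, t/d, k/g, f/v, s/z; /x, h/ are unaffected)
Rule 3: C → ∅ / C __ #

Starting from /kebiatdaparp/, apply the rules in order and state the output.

keviaddafar

Rule 1 (intervocalic spirantization): /b/ is a stop between vowels /e/ and /i/, so it spirantizes to the fricative [v]. /p/ is a stop between vowels /a/ and /a/, so it spirantizes to the fricative [f]. /kebiatdaparp/ → keviatdafarp.
Rule 2 (regressive voicing assimilation): /t/ precedes the voiced obstruent /d/, so it voices to [d] by assimilation. /keviatdafarp/ → keviaddafarp.
Rule 3 (final cluster simplification): /p/ is the second consonant of a word-final cluster /rp/, so it deletes. /keviaddafarp/ → keviaddafar.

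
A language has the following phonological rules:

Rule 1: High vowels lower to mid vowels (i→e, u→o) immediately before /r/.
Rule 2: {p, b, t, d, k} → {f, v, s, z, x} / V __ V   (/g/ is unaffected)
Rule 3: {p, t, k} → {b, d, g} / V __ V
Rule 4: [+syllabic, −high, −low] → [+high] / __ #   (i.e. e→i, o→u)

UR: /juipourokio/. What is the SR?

Rule 1 (pre-rhotic lowering): /u/ is a high vowel immediately before /r/, so it lowers to [o]. /juipourokio/ → juipoorokio.
Rule 2 (intervocalic spirantization): /p/ is a stop between vowels /i/ and /o/, so it spirantizes to the fricative [f]. /k/ is a stop between vowels /o/ and /i/, so it spirantizes to the fricative [x]. /juipoorokio/ → juifooroxio.
Rule 3 (intervocalic voicing): no segment meets the environment; /juifooroxio/ is unchanged.
Rule 4 (final vowel raising): /o/ is a mid vowel in word-final position, so it raises to [u]. /juifooroxio/ → juifooroxiu.

juifooroxiu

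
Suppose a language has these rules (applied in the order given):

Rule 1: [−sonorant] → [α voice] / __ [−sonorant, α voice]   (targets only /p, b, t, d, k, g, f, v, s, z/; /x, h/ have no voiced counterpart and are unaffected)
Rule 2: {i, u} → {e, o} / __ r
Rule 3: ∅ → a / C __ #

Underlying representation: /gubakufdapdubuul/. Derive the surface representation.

Rule 1 (regressive voicing assimilation): /f/ precedes the voiced obstruent /d/, so it voices to [v] by assimilation. /p/ precedes the voiced obstruent /d/, so it voices to [b] by assimilation. /gubakufdapdubuul/ → gubakuvdabdubuul.
Rule 2 (pre-rhotic lowering): no segment meets the environment; /gubakuvdabdubuul/ is unchanged.
Rule 3 (final a-epenthesis): the form ends in the consonant /l/, so [a] is inserted word-finally. /gubakuvdabdubuul/ → gubakuvdabdubuula.

gubakuvdabdubuula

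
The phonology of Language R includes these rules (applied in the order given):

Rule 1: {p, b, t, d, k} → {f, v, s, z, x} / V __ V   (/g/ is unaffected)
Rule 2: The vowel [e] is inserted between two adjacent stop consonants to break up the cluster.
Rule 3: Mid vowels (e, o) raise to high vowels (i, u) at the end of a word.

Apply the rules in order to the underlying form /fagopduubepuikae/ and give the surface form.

fagopeduuvefuixai

Rule 1 (intervocalic spirantization): /b/ is a stop between vowels /u/ and /e/, so it spirantizes to the fricative [v]. /p/ is a stop between vowels /e/ and /u/, so it spirantizes to the fricative [f]. /k/ is a stop between vowels /i/ and /a/, so it spirantizes to the fricative [x]. /fagopduubepuikae/ → fagopduuvefuixae.
Rule 2 (stop-cluster e-epenthesis): /p/ and /d/ form a stop–stop cluster, so [e] is inserted between them. /fagopduuvefuixae/ → fagopeduuvefuixae.
Rule 3 (final vowel raising): /e/ is a mid vowel in word-final position, so it raises to [i]. /fagopeduuvefuixae/ → fagopeduuvefuixai.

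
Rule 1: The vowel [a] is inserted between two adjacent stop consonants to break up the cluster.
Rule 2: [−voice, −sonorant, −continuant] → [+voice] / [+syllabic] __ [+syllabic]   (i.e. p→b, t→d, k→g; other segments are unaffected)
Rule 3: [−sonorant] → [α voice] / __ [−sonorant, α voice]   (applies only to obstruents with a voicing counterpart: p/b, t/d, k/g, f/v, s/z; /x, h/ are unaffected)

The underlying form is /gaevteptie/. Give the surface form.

Rule 1 (stop-cluster a-epenthesis): /p/ and /t/ form a stop–stop cluster, so [a] is inserted between them. /gaevteptie/ → gaevtepatie.
Rule 2 (intervocalic voicing): /p/ is a voiceless stop between vowels /e/ and /a/, so it voices to [b]. /t/ is a voiceless stop between vowels /a/ and /i/, so it voices to [d]. /gaevtepatie/ → gaevtebadie.
Rule 3 (regressive voicing assimilation): /v/ precedes the voiceless obstruent /t/, so it devoices to [f] by assimilation. /gaevtebadie/ → gaeftebadie.

gaeftebadie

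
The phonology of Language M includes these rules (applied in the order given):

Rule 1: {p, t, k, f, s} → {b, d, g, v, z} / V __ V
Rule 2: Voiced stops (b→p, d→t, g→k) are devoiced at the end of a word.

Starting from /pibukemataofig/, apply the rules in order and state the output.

Rule 1 (intervocalic voicing): /k/ is a voiceless obstruent between vowels /u/ and /e/, so it voices to [g]. /t/ is a voiceless obstruent between vowels /a/ and /a/, so it voices to [d]. /f/ is a voiceless obstruent between vowels /o/ and /i/, so it voices to [v]. /pibukemataofig/ → pibugemadaovig.
Rule 2 (final devoicing): /g/ is a voiced stop in word-final position, so it devoices to [k]. /pibugemadaovig/ → pibugemadaovik.

pibugemadaovik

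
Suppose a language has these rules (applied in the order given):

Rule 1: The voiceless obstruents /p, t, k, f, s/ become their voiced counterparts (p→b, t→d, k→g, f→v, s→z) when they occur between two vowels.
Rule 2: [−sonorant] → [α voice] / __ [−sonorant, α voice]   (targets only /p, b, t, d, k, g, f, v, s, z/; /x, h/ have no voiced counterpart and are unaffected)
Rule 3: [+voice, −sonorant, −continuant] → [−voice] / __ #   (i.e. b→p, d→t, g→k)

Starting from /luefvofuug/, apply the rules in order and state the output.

luevvovuuk

Rule 1 (intervocalic voicing): /f/ is a voiceless obstruent between vowels /o/ and /u/, so it voices to [v]. /luefvofuug/ → luefvovuug.
Rule 2 (regressive voicing assimilation): /f/ precedes the voiced obstruent /v/, so it voices to [v] by assimilation. /luefvovuug/ → luevvovuug.
Rule 3 (final devoicing): /g/ is a voiced stop in word-final position, so it devoices to [k]. /luevvovuug/ → luevvovuuk.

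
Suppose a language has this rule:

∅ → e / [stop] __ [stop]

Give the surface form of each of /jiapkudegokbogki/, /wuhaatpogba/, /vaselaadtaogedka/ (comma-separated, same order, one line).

jiapekudegokebogeki, wuhaatepogeba, vaselaadetaogedeka

/jiapkudegokbogki/: /p/ and /k/ form a stop–stop cluster, so [e] is inserted between them. /k/ and /b/ form a stop–stop cluster, so [e] is inserted between them. /g/ and /k/ form a stop–stop cluster, so [e] is inserted between them. → [jiapekudegokebogeki].
/wuhaatpogba/: /t/ and /p/ form a stop–stop cluster, so [e] is inserted between them. /g/ and /b/ form a stop–stop cluster, so [e] is inserted between them. → [wuhaatepogeba].
/vaselaadtaogedka/: /d/ and /t/ form a stop–stop cluster, so [e] is inserted between them. /d/ and /k/ form a stop–stop cluster, so [e] is inserted between them. → [vaselaadetaogedeka].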